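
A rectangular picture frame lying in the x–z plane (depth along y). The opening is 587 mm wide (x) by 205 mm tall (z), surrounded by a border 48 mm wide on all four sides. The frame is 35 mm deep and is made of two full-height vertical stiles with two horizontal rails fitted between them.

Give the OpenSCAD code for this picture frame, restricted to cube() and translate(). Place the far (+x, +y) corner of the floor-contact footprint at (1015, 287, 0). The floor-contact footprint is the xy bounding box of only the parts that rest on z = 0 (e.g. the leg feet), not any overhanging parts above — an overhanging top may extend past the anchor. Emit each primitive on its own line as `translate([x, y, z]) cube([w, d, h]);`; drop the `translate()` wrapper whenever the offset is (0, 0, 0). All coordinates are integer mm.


translate([332, 252, 0]) cube([48, 35, 301]);
translate([967, 252, 0]) cube([48, 35, 301]);
translate([380, 252, 0]) cube([587, 35, 48]);
translate([380, 252, 253]) cube([587, 35, 48]);


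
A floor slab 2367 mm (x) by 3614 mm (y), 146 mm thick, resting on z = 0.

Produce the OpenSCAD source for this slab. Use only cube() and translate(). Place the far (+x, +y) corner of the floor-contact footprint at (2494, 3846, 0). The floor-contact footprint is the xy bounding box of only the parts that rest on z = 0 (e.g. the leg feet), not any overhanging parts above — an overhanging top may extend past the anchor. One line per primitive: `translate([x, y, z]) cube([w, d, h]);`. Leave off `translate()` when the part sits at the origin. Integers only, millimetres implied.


translate([127, 232, 0]) cube([2367, 3614, 146]);


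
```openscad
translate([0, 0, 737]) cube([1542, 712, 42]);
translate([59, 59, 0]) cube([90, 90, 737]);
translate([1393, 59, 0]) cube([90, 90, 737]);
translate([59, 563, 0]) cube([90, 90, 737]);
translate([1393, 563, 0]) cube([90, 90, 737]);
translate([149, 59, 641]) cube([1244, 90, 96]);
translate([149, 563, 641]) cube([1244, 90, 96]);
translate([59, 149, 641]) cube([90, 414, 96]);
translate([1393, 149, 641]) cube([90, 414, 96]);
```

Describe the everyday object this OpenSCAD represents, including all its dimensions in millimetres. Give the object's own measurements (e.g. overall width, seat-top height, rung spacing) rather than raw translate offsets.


A rectangular dining table. The top is 1542×712×42 mm with its upper surface at z = 779 mm. It stands on four 90×90 mm square legs, each inset 59 mm from the nearest pair of top edges, running from the floor to the underside of the top. Four apron rails, 90 mm thick and 96 mm tall, run between adjacent legs with their top edges flush with the underside of the top and their outer faces flush with the legs' outer faces.


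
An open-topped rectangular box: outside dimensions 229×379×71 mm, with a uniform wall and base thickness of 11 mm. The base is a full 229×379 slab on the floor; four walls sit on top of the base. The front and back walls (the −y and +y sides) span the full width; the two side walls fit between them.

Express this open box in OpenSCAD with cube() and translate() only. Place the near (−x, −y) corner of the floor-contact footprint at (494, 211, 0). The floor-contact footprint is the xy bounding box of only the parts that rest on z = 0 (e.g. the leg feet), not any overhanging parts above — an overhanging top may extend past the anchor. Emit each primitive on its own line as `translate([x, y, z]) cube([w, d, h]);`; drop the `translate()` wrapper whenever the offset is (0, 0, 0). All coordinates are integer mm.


translate([494, 211, 0]) cube([229, 379, 11]);
translate([494, 211, 11]) cube([229, 11, 60]);
translate([494, 579, 11]) cube([229, 11, 60]);
translate([494, 222, 11]) cube([11, 357, 60]);
translate([712, 222, 11]) cube([11, 357, 60]);


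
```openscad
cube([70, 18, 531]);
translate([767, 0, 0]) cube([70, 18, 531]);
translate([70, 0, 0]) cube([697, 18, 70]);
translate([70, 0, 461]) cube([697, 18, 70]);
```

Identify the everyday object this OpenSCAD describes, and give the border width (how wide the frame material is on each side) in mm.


A picture frame. The border width is 70 mm.

Four thin pieces enclosing a rectangular opening — a picture frame. The two full-height stiles are 531 mm tall; the top rail sits at z = 461 and is 70 mm tall, so the border above the opening is 531 − 461 = 70 mm, matching the stile x-width.


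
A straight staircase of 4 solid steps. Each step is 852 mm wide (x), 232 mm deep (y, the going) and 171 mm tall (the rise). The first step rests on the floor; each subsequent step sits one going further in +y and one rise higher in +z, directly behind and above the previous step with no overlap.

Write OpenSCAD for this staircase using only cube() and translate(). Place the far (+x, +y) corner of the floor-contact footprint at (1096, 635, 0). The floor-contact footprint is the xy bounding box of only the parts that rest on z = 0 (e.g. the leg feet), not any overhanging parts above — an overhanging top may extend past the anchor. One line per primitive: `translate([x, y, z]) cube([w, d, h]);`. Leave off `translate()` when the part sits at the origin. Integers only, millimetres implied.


translate([244, 403, 0]) cube([852, 232, 171]);
translate([244, 635, 171]) cube([852, 232, 171]);
translate([244, 867, 342]) cube([852, 232, 171]);
translate([244, 1099, 513]) cube([852, 232, 171]);


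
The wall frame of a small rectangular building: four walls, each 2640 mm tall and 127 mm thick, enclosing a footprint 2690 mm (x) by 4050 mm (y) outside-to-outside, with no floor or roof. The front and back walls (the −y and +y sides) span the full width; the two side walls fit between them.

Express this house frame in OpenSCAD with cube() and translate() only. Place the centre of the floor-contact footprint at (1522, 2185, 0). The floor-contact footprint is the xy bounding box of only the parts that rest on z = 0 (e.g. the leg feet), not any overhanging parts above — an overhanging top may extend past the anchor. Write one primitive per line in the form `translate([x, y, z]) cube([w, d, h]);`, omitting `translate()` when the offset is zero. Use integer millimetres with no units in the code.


translate([177, 160, 0]) cube([2690, 127, 2640]);
translate([177, 4083, 0]) cube([2690, 127, 2640]);
translate([177, 287, 0]) cube([127, 3796, 2640]);
translate([2740, 287, 0]) cube([127, 3796, 2640]);


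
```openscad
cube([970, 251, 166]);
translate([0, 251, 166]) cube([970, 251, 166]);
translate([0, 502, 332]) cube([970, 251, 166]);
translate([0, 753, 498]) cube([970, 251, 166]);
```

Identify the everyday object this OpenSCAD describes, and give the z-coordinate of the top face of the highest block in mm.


A staircase. The total rise is 664 mm.

4 identical blocks, each offset up and back from the previous — a staircase. Each step is 166 mm tall and there are 4 of them, so the total rise is 4 × 166 = 664 mm.


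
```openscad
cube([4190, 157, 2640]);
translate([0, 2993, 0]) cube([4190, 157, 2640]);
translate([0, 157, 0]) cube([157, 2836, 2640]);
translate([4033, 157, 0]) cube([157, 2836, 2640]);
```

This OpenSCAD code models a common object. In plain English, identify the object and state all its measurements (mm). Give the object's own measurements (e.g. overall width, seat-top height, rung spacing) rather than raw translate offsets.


The wall frame of a small rectangular building: four walls, each 2640 mm tall and 157 mm thick, enclosing a footprint 4190 mm (x) by 3150 mm (y) outside-to-outside, with no floor or roof. The front and back walls (the −y and +y sides) span the full width; the two side walls fit between them.


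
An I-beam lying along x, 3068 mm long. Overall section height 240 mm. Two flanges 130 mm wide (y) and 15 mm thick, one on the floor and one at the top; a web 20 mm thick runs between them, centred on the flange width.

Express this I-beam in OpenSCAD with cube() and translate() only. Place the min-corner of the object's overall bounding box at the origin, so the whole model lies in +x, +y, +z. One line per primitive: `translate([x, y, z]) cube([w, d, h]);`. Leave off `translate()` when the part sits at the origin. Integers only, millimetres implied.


cube([3068, 130, 15]);
translate([0, 55, 15]) cube([3068, 20, 210]);
translate([0, 0, 225]) cube([3068, 130, 15]);


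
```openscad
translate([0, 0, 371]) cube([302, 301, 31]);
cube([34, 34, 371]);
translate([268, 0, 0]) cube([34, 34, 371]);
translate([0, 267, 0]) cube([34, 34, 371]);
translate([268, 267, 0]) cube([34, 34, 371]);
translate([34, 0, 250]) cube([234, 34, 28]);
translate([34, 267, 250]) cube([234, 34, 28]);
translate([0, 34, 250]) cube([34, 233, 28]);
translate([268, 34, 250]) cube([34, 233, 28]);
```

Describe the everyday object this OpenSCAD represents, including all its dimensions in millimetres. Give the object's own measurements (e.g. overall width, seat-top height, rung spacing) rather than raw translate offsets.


A four-legged stool. The seat is a 302×301×31 mm slab whose top surface is at z = 402 mm; four square legs, each 34×34 mm in cross-section, run from the floor (z = 0) to the underside of the seat, each flush with a corner of the seat. Four stretchers, 34 mm wide and 28 mm tall, connect adjacent legs with their undersides at z = 250 mm, each running between the inner faces of the legs it joins and aligned with the legs' outer faces on the other axis.


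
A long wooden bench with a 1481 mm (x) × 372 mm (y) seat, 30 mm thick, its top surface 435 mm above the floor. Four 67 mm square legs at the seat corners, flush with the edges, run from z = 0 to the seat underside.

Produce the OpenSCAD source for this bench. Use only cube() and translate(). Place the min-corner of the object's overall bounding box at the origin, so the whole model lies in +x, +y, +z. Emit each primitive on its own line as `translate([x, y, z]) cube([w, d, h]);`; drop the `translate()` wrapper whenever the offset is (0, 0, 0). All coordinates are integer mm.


// leg_h = 435 − 30 = 405
translate([0, 0, 405]) cube([1481, 372, 30]);
cube([67, 67, 405]);
translate([0, 305, 0]) cube([67, 67, 405]);
translate([1414, 0, 0]) cube([67, 67, 405]);
translate([1414, 305, 0]) cube([67, 67, 405]);


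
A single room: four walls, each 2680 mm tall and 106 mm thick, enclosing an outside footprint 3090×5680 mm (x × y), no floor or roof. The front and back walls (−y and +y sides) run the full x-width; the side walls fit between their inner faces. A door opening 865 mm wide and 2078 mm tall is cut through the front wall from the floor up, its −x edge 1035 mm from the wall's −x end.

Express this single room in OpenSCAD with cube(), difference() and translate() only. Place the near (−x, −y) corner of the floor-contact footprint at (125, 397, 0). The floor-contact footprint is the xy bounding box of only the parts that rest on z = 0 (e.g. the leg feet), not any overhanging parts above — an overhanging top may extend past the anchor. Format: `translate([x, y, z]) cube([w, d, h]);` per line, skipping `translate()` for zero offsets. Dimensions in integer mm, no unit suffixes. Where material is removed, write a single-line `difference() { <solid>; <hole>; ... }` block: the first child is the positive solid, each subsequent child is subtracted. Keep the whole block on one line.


difference() { translate([125, 397, 0]) cube([3090, 106, 2680]); translate([1160, 397, 0]) cube([865, 106, 2078]); }
translate([125, 5971, 0]) cube([3090, 106, 2680]);
translate([125, 503, 0]) cube([106, 5468, 2680]);
translate([3109, 503, 0]) cube([106, 5468, 2680]);


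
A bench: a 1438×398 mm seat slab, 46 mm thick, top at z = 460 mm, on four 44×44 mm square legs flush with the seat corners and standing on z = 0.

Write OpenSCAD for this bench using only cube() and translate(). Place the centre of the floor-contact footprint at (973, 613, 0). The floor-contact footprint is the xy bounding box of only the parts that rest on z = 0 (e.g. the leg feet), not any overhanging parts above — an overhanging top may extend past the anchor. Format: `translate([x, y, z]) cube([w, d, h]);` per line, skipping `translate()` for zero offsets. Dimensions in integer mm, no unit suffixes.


// leg_h = 460 − 46 = 414
translate([254, 414, 414]) cube([1438, 398, 46]);
translate([254, 414, 0]) cube([44, 44, 414]);
translate([254, 768, 0]) cube([44, 44, 414]);
translate([1648, 414, 0]) cube([44, 44, 414]);
translate([1648, 768, 0]) cube([44, 44, 414]);


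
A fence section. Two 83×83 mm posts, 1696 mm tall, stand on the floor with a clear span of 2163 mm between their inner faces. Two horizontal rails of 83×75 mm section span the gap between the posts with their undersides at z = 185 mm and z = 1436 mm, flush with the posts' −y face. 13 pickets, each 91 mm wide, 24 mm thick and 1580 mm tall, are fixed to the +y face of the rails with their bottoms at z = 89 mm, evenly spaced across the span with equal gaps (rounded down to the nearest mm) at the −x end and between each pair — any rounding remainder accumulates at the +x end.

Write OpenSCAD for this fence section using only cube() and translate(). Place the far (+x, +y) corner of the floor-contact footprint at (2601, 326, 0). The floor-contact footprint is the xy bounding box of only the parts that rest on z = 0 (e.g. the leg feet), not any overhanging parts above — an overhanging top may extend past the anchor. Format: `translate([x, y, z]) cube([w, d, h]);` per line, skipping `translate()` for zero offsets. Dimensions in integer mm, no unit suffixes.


translate([272, 243, 0]) cube([83, 83, 1696]);
translate([2518, 243, 0]) cube([83, 83, 1696]);
translate([355, 243, 185]) cube([2163, 83, 75]);
translate([355, 243, 1436]) cube([2163, 83, 75]);
translate([425, 326, 89]) cube([91, 24, 1580]);
translate([586, 326, 89]) cube([91, 24, 1580]);
translate([747, 326, 89]) cube([91, 24, 1580]);
translate([908, 326, 89]) cube([91, 24, 1580]);
translate([1069, 326, 89]) cube([91, 24, 1580]);
translate([1230, 326, 89]) cube([91, 24, 1580]);
translate([1391, 326, 89]) cube([91, 24, 1580]);
translate([1552, 326, 89]) cube([91, 24, 1580]);
translate([1713, 326, 89]) cube([91, 24, 1580]);
translate([1874, 326, 89]) cube([91, 24, 1580]);
translate([2035, 326, 89]) cube([91, 24, 1580]);
translate([2196, 326, 89]) cube([91, 24, 1580]);
translate([2357, 326, 89]) cube([91, 24, 1580]);


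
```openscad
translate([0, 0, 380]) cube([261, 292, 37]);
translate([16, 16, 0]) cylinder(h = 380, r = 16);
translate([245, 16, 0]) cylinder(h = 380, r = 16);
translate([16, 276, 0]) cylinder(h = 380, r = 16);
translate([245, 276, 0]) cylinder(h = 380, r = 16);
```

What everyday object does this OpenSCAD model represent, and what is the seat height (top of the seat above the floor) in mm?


A stool. The seat height is 417 mm.

A 261×292×37 slab at z = 380 on four corner cylinders — a stool. The seat top is 380 + 37 = 417 mm.


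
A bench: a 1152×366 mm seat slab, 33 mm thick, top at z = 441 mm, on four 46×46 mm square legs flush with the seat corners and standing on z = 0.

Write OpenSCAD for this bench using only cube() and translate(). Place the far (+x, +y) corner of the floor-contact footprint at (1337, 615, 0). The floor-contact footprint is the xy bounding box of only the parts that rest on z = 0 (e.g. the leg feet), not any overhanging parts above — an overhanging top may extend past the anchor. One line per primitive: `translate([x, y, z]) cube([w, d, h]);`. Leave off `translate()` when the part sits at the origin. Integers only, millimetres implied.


// leg_h = 441 − 33 = 408
translate([185, 249, 408]) cube([1152, 366, 33]);
translate([185, 249, 0]) cube([46, 46, 408]);
translate([185, 569, 0]) cube([46, 46, 408]);
translate([1291, 249, 0]) cube([46, 46, 408]);
translate([1291, 569, 0]) cube([46, 46, 408]);


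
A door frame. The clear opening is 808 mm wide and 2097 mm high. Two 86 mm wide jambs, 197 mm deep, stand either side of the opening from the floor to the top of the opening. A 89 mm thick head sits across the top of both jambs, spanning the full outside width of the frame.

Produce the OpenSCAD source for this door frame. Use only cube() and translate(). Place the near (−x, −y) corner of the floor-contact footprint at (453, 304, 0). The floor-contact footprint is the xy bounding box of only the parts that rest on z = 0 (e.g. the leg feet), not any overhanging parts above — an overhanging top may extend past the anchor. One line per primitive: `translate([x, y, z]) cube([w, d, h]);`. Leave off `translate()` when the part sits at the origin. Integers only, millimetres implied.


translate([453, 304, 0]) cube([86, 197, 2097]);
translate([1347, 304, 0]) cube([86, 197, 2097]);
translate([453, 304, 2097]) cube([980, 197, 89]);


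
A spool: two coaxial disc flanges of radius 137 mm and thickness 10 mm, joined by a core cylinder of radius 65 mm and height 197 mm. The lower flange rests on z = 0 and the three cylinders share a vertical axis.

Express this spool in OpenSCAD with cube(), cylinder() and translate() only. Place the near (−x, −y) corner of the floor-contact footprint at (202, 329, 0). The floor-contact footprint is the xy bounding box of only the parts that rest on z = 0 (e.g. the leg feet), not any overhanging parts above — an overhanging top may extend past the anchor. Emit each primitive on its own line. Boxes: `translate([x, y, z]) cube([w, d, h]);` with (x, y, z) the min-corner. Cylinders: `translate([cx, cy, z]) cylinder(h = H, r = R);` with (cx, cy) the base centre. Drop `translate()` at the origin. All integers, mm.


translate([339, 466, 0]) cylinder(h = 10, r = 137);
translate([339, 466, 10]) cylinder(h = 197, r = 65);
translate([339, 466, 207]) cylinder(h = 10, r = 137);


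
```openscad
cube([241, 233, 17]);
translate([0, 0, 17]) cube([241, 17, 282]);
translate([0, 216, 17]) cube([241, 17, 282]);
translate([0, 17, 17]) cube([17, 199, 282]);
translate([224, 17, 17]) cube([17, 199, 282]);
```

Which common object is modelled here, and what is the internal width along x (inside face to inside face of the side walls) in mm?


An open box. The internal width is 207 mm.

A 241×233 base slab with four walls standing on it — an open box. The base is 241 mm wide and the walls are 17 mm thick, so the internal width is 241 − 2 × 17 = 207 mm.


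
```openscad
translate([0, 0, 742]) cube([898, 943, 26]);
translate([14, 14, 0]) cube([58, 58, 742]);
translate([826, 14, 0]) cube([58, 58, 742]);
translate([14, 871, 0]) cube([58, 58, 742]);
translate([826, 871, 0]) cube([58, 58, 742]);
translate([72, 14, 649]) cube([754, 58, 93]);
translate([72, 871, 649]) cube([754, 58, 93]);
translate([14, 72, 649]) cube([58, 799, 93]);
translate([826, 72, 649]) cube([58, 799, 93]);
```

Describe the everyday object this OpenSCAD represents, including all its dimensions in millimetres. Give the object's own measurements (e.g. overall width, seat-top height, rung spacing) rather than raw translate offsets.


A rectangular dining table. The top is 898×943×26 mm with its upper surface at z = 768 mm. It stands on four 58×58 mm square legs, each inset 14 mm from the nearest pair of top edges, running from the floor to the underside of the top. Four apron rails, 58 mm thick and 93 mm tall, run between adjacent legs with their top edges flush with the underside of the top and their outer faces flush with the legs' outer faces.


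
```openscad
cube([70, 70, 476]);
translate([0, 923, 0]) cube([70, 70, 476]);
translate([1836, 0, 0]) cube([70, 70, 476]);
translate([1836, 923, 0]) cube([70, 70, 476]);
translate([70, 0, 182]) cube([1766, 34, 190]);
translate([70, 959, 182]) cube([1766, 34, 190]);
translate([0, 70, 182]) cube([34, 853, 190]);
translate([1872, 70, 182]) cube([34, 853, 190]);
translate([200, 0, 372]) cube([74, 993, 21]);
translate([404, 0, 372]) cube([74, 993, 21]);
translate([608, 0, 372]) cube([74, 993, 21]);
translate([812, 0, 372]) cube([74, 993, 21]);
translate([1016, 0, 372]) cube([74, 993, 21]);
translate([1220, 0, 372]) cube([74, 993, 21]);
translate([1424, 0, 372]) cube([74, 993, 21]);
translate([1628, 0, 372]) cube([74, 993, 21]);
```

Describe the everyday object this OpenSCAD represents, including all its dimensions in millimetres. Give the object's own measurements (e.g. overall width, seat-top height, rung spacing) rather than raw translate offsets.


A bed frame 1906 mm long (x) by 993 mm wide (y). Four 70×70 mm corner posts, 476 mm tall, at the corners of the footprint. Four rails of 34 mm thickness and 190 mm height run between adjacent posts with their undersides at z = 182 mm, their outer faces flush with the outside of the frame (the two x-running rails run between the posts' inner faces; the two y-running rails run between the posts' inner faces). 8 slats, each 74 mm wide (x) and 21 mm thick, lie across the top of the two x-running rails, running the full 993 mm width of the frame in y; along x they sit between the end posts with a 130 mm gap after the −x posts and between neighbouring slats, leaving 134 mm before the +x posts.


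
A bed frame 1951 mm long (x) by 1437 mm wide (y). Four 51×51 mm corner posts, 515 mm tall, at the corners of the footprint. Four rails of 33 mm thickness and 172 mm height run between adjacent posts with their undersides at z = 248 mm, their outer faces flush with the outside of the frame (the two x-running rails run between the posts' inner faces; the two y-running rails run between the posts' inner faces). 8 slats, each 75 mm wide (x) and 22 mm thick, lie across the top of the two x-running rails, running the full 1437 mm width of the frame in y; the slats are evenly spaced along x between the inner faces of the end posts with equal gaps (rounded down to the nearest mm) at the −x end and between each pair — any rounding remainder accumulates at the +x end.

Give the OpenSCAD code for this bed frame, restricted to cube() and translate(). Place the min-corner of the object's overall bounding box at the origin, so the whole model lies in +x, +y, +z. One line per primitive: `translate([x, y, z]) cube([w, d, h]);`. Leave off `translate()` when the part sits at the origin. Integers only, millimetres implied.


cube([51, 51, 515]);
translate([0, 1386, 0]) cube([51, 51, 515]);
translate([1900, 0, 0]) cube([51, 51, 515]);
translate([1900, 1386, 0]) cube([51, 51, 515]);
translate([51, 0, 248]) cube([1849, 33, 172]);
translate([51, 1404, 248]) cube([1849, 33, 172]);
translate([0, 51, 248]) cube([33, 1335, 172]);
translate([1918, 51, 248]) cube([33, 1335, 172]);
translate([189, 0, 420]) cube([75, 1437, 22]);
translate([402, 0, 420]) cube([75, 1437, 22]);
translate([615, 0, 420]) cube([75, 1437, 22]);
translate([828, 0, 420]) cube([75, 1437, 22]);
translate([1041, 0, 420]) cube([75, 1437, 22]);
translate([1254, 0, 420]) cube([75, 1437, 22]);
translate([1467, 0, 420]) cube([75, 1437, 22]);
translate([1680, 0, 420]) cube([75, 1437, 22]);


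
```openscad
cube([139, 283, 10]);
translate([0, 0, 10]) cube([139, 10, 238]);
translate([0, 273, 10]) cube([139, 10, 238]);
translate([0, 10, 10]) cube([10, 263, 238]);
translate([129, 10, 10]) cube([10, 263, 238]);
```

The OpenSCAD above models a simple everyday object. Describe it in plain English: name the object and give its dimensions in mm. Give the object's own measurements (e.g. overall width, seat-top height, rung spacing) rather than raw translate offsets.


An open-topped rectangular box: outside dimensions 139×283×248 mm, with a uniform wall and base thickness of 10 mm. The base is a full 139×283 slab on the floor; four walls sit on top of the base. The front and back walls (the −y and +y sides) span the full width; the two side walls fit between them.


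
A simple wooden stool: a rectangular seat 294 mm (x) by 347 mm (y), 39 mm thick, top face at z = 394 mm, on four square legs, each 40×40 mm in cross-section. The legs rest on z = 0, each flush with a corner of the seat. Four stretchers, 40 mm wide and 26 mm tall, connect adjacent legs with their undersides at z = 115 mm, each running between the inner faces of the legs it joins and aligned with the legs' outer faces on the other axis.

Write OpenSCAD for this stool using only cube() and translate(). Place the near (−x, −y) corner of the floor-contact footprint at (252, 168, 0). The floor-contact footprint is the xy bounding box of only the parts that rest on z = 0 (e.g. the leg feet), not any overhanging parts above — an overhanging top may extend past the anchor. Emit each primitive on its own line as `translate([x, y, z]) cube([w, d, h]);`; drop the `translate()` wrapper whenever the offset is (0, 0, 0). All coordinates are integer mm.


// leg_h = 394 - 39 = 355
// stretcher span = 294 - 2*40 = 214
translate([252, 168, 355]) cube([294, 347, 39]);
translate([252, 168, 0]) cube([40, 40, 355]);
translate([506, 168, 0]) cube([40, 40, 355]);
translate([252, 475, 0]) cube([40, 40, 355]);
translate([506, 475, 0]) cube([40, 40, 355]);
translate([292, 168, 115]) cube([214, 40, 26]);
translate([292, 475, 115]) cube([214, 40, 26]);
translate([252, 208, 115]) cube([40, 267, 26]);
translate([506, 208, 115]) cube([40, 267, 26]);


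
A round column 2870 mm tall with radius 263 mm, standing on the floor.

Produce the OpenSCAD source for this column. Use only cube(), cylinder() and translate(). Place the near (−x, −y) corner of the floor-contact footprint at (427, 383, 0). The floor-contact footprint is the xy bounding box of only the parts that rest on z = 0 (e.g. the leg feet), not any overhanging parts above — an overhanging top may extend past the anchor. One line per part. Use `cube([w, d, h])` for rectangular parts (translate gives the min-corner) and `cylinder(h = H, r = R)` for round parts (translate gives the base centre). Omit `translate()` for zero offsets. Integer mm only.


translate([690, 646, 0]) cylinder(h = 2870, r = 263);


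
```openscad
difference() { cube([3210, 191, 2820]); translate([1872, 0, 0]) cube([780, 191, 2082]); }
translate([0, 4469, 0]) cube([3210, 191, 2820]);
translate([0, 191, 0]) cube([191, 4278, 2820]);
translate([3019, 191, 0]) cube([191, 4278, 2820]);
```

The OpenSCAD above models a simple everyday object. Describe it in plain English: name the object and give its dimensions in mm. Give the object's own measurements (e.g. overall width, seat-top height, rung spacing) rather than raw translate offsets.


A single room: four walls, each 2820 mm tall and 191 mm thick, enclosing an outside footprint 3210×4660 mm (x × y), no floor or roof. The front and back walls (−y and +y sides) run the full x-width; the side walls fit between their inner faces. A door opening 780 mm wide and 2082 mm tall is cut through the front wall from the floor up, its −x edge 1872 mm from the wall's −x end.


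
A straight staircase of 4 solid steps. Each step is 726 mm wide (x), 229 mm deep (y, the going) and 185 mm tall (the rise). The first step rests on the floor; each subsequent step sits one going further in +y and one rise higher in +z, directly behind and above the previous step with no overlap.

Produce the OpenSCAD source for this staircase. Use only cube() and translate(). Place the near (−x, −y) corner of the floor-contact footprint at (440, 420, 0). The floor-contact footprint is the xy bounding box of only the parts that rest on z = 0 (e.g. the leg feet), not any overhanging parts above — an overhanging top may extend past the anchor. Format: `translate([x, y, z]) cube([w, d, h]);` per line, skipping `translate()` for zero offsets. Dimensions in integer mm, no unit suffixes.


translate([440, 420, 0]) cube([726, 229, 185]);
translate([440, 649, 185]) cube([726, 229, 185]);
translate([440, 878, 370]) cube([726, 229, 185]);
translate([440, 1107, 555]) cube([726, 229, 185]);


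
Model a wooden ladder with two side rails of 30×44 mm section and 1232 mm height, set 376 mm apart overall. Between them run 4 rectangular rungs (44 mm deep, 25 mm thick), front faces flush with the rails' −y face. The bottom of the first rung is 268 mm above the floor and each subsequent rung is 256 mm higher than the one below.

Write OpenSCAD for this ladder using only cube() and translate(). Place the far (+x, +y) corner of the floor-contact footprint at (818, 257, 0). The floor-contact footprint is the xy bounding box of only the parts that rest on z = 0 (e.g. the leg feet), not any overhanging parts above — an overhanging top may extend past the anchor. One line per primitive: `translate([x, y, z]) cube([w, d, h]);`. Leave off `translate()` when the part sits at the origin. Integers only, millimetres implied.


translate([442, 213, 0]) cube([30, 44, 1232]);
translate([788, 213, 0]) cube([30, 44, 1232]);
translate([472, 213, 268]) cube([316, 44, 25]);
translate([472, 213, 524]) cube([316, 44, 25]);
translate([472, 213, 780]) cube([316, 44, 25]);
translate([472, 213, 1036]) cube([316, 44, 25]);


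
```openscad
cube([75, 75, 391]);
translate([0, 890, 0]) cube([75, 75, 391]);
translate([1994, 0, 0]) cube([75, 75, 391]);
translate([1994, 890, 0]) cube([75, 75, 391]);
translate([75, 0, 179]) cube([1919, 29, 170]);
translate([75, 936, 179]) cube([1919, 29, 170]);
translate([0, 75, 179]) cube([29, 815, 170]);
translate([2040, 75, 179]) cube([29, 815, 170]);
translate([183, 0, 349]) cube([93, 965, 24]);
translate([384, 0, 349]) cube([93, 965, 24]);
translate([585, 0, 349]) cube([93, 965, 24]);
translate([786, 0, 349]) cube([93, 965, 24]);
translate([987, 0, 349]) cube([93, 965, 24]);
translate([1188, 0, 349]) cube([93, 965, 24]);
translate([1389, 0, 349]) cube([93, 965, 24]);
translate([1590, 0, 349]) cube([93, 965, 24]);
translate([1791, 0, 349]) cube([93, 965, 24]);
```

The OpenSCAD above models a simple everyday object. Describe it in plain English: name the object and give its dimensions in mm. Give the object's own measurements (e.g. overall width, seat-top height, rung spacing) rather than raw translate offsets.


A bed frame 2069 mm long (x) by 965 mm wide (y). Four 75×75 mm corner posts, 391 mm tall, at the corners of the footprint. Four rails of 29 mm thickness and 170 mm height run between adjacent posts with their undersides at z = 179 mm, their outer faces flush with the outside of the frame (the two x-running rails run between the posts' inner faces; the two y-running rails run between the posts' inner faces). 9 slats, each 93 mm wide (x) and 24 mm thick, lie across the top of the two x-running rails, running the full 965 mm width of the frame in y; along x they sit between the end posts with a 108 mm gap after the −x posts and between neighbouring slats, leaving 110 mm before the +x posts.


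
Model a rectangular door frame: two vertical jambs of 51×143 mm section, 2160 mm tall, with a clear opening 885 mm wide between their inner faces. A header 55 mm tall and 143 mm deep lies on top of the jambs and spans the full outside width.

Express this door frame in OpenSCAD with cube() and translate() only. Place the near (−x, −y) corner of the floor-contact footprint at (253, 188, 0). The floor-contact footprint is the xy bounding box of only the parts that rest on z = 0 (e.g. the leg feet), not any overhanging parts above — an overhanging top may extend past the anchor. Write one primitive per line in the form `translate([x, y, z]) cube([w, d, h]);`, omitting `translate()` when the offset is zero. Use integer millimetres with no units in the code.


translate([253, 188, 0]) cube([51, 143, 2160]);
translate([1189, 188, 0]) cube([51, 143, 2160]);
translate([253, 188, 2160]) cube([987, 143, 55]);


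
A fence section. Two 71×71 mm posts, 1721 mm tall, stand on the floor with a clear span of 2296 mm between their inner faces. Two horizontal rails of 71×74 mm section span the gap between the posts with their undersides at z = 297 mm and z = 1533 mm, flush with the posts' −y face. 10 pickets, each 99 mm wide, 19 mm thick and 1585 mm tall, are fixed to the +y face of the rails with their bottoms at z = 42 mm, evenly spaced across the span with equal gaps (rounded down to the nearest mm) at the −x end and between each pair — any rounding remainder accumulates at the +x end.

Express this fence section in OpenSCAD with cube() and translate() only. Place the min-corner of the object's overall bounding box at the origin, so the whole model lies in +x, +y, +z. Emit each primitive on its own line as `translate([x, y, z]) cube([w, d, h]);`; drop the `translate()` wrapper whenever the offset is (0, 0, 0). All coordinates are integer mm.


cube([71, 71, 1721]);
translate([2367, 0, 0]) cube([71, 71, 1721]);
translate([71, 0, 297]) cube([2296, 71, 74]);
translate([71, 0, 1533]) cube([2296, 71, 74]);
translate([189, 71, 42]) cube([99, 19, 1585]);
translate([406, 71, 42]) cube([99, 19, 1585]);
translate([623, 71, 42]) cube([99, 19, 1585]);
translate([840, 71, 42]) cube([99, 19, 1585]);
translate([1057, 71, 42]) cube([99, 19, 1585]);
translate([1274, 71, 42]) cube([99, 19, 1585]);
translate([1491, 71, 42]) cube([99, 19, 1585]);
translate([1708, 71, 42]) cube([99, 19, 1585]);
translate([1925, 71, 42]) cube([99, 19, 1585]);
translate([2142, 71, 42]) cube([99, 19, 1585]);


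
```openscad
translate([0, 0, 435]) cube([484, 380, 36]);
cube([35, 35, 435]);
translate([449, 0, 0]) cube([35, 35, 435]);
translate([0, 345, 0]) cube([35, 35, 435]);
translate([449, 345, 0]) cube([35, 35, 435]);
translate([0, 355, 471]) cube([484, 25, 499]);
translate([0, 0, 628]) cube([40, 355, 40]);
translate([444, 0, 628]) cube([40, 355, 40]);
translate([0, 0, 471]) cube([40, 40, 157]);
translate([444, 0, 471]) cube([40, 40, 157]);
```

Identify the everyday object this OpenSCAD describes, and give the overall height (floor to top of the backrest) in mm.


A chair. The overall height is 970 mm.

A slab on four corner posts with a tall panel at the back — a chair. The seat slab sits at z = 435 with thickness 36, and the 499 mm backrest starts at the seat top, so the overall height is 435 + 36 + 499 = 970 mm.


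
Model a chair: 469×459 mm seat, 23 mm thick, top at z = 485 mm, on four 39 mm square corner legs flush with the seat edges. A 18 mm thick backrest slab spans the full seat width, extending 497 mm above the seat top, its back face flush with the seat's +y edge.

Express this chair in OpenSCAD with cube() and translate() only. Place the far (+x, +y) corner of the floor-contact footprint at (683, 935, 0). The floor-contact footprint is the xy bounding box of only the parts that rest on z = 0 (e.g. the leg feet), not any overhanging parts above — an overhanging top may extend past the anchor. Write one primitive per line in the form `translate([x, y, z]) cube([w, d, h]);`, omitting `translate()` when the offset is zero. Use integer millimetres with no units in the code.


translate([214, 476, 462]) cube([469, 459, 23]);
translate([214, 476, 0]) cube([39, 39, 462]);
translate([644, 476, 0]) cube([39, 39, 462]);
translate([214, 896, 0]) cube([39, 39, 462]);
translate([644, 896, 0]) cube([39, 39, 462]);
translate([214, 917, 485]) cube([469, 18, 497]);


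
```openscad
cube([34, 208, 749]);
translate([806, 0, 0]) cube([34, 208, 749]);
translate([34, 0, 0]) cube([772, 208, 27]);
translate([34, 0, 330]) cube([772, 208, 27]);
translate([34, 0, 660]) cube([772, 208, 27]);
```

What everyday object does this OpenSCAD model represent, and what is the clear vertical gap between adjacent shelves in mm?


A bookshelf. The clear shelf gap is 303 mm.

Two tall side panels with 3 horizontal boards between them — a bookshelf. The first two shelf undersides are at z = 0 and z = 330; with shelf thickness 27, the clear gap is 330 − 0 − 27 = 303 mm.


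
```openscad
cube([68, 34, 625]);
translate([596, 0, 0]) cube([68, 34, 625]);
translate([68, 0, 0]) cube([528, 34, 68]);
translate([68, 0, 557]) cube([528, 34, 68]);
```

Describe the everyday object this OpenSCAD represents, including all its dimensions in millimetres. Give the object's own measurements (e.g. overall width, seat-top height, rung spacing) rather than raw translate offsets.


A rectangular picture frame lying in the x–z plane (depth along y). The opening is 528 mm wide (x) by 489 mm tall (z), surrounded by a border 68 mm wide on all four sides. The frame is 34 mm deep and is made of two full-height vertical stiles with two horizontal rails fitted between them.


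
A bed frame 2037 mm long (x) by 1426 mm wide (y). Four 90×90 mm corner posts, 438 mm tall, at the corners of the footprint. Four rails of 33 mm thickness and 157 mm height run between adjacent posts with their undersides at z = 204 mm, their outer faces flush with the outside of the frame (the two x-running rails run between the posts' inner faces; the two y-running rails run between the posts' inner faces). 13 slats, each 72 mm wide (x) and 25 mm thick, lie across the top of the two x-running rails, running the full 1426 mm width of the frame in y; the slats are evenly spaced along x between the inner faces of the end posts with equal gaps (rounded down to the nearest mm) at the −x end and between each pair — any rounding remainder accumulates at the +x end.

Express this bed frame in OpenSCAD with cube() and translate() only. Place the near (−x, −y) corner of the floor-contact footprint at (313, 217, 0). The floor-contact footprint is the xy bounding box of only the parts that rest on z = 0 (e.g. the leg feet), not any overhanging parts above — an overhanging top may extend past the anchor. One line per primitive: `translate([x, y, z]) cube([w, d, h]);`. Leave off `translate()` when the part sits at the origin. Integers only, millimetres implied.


translate([313, 217, 0]) cube([90, 90, 438]);
translate([313, 1553, 0]) cube([90, 90, 438]);
translate([2260, 217, 0]) cube([90, 90, 438]);
translate([2260, 1553, 0]) cube([90, 90, 438]);
translate([403, 217, 204]) cube([1857, 33, 157]);
translate([403, 1610, 204]) cube([1857, 33, 157]);
translate([313, 307, 204]) cube([33, 1246, 157]);
translate([2317, 307, 204]) cube([33, 1246, 157]);
translate([468, 217, 361]) cube([72, 1426, 25]);
translate([605, 217, 361]) cube([72, 1426, 25]);
translate([742, 217, 361]) cube([72, 1426, 25]);
translate([879, 217, 361]) cube([72, 1426, 25]);
translate([1016, 217, 361]) cube([72, 1426, 25]);
translate([1153, 217, 361]) cube([72, 1426, 25]);
translate([1290, 217, 361]) cube([72, 1426, 25]);
translate([1427, 217, 361]) cube([72, 1426, 25]);
translate([1564, 217, 361]) cube([72, 1426, 25]);
translate([1701, 217, 361]) cube([72, 1426, 25]);
translate([1838, 217, 361]) cube([72, 1426, 25]);
translate([1975, 217, 361]) cube([72, 1426, 25]);
translate([2112, 217, 361]) cube([72, 1426, 25]);


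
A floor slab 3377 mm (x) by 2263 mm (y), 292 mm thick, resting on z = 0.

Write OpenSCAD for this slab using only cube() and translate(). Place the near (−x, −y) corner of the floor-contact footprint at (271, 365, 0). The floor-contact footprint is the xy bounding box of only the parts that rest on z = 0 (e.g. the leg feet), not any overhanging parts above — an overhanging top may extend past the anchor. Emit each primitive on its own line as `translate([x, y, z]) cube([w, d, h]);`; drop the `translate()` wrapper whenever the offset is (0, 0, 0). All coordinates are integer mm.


translate([271, 365, 0]) cube([3377, 2263, 292]);


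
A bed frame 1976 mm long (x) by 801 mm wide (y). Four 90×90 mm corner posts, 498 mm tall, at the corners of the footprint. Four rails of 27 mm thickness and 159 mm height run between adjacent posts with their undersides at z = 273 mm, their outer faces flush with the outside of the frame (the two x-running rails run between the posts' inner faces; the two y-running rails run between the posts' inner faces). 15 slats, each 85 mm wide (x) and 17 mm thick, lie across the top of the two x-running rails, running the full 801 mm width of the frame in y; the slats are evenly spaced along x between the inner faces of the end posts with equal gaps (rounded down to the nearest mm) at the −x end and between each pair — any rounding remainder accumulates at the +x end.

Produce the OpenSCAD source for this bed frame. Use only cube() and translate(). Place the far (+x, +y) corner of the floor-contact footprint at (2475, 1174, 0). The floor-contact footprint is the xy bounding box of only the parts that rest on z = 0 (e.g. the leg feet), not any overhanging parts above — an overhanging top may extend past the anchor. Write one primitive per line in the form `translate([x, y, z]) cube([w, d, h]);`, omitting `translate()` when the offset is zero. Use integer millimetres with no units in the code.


// slat z = rail_z + rail_h = 273 + 159 = 432
// slat gap = ⌊(1796 − 15·85) / 16⌋ = 32
translate([499, 373, 0]) cube([90, 90, 498]);
translate([499, 1084, 0]) cube([90, 90, 498]);
translate([2385, 373, 0]) cube([90, 90, 498]);
translate([2385, 1084, 0]) cube([90, 90, 498]);
translate([589, 373, 273]) cube([1796, 27, 159]);
translate([589, 1147, 273]) cube([1796, 27, 159]);
translate([499, 463, 273]) cube([27, 621, 159]);
translate([2448, 463, 273]) cube([27, 621, 159]);
translate([621, 373, 432]) cube([85, 801, 17]);
translate([738, 373, 432]) cube([85, 801, 17]);
translate([855, 373, 432]) cube([85, 801, 17]);
translate([972, 373, 432]) cube([85, 801, 17]);
translate([1089, 373, 432]) cube([85, 801, 17]);
translate([1206, 373, 432]) cube([85, 801, 17]);
translate([1323, 373, 432]) cube([85, 801, 17]);
translate([1440, 373, 432]) cube([85, 801, 17]);
translate([1557, 373, 432]) cube([85, 801, 17]);
translate([1674, 373, 432]) cube([85, 801, 17]);
translate([1791, 373, 432]) cube([85, 801, 17]);
translate([1908, 373, 432]) cube([85, 801, 17]);
translate([2025, 373, 432]) cube([85, 801, 17]);
translate([2142, 373, 432]) cube([85, 801, 17]);
translate([2259, 373, 432]) cube([85, 801, 17]);
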